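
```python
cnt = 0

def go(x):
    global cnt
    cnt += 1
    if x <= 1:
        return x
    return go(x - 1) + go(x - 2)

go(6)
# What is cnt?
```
Call trace (a repeated sub-call is expanded the first time; later identical calls just restate its return value):
go(x=6)
  go(x=5)
    go(x=4)
      go(x=3)
        go(x=2)
          go(x=1)
          -> return 1
          go(x=0)
          -> return 0
        -> return 1
        go(x=1)
        -> return 1
      -> return 2
      go(x=2) -> return 1  (same call as traced above)
    -> return 3
    go(x=3) -> return 2  (same call as traced above)
  -> return 5
  go(x=4) -> return 3  (same call as traced above)
-> return 8

cnt is incremented once per call, so count the calls in each subtree. Let C(x) = number of calls made by go(x).
C(0) = C(1) = 1 (base case, no recursion); C(x) = 1 + C(x - 1) + C(x - 2) otherwise.
C(2) = 1 + C(1) + C(0) = 1 + 1 + 1 = 3
C(3) = 1 + C(2) + C(1) = 1 + 3 + 1 = 5
C(4) = 1 + C(3) + C(2) = 1 + 5 + 3 = 9
C(5) = 1 + C(4) + C(3) = 1 + 9 + 5 = 15
C(6) = 1 + C(5) + C(4) = 1 + 15 + 9 = 25
cnt = C(6) = 25

Final answer: 25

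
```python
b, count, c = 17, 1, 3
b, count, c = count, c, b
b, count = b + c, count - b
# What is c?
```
Trace:
  b=17, count=1, c=3
  b=1, count=3, c=17
  b=18, count=2, c=17

Final answer: 17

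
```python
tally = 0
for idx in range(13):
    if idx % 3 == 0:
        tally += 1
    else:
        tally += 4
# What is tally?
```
Trace:
  tally=0
  tally=1, idx=0
  tally=5, idx=1
  tally=9, idx=2
  tally=10, idx=3
  tally=14, idx=4
  tally=18, idx=5
  tally=19, idx=6
  tally=23, idx=7
  tally=27, idx=8
  tally=28, idx=9
  tally=32, idx=10
  tally=36, idx=11
  tally=37, idx=12

Final answer: 37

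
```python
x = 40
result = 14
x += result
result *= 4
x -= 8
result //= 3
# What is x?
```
Trace:
  x=40
  x=40, result=14
  x=54, result=14
  x=54, result=56
  x=46, result=56
  x=46, result=18

Final answer: 46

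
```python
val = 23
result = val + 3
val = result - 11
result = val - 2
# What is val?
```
Trace:
  val=23
  val=23, result=26
  val=15, result=26
  val=15, result=13

Final answer: 15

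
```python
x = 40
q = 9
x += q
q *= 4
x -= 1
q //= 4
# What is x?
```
Trace:
  x=40
  x=40, q=9
  x=49, q=9
  x=49, q=36
  x=48, q=36
  x=48, q=9

Final answer: 48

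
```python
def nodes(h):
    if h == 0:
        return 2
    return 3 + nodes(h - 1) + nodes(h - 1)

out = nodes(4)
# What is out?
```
Call trace (a repeated sub-call is expanded the first time; later identical calls just restate its return value):
nodes(h=4)
  nodes(h=3)
    nodes(h=2)
      nodes(h=1)
        nodes(h=0)
        -> return 2
        nodes(h=0)
        -> return 2
      -> return 7
      nodes(h=1) -> return 7  (same call as traced above)
    -> return 17
    nodes(h=2) -> return 17  (same call as traced above)
  -> return 37
  nodes(h=3) -> return 37  (same call as traced above)
-> return 77

Final answer: 77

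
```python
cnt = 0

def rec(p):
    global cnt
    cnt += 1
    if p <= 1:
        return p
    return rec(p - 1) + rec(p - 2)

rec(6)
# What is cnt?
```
Call trace (a repeated sub-call is expanded the first time; later identical calls just restate its return value):
rec(p=6)
  rec(p=5)
    rec(p=4)
      rec(p=3)
        rec(p=2)
          rec(p=1)
          -> return 1
          rec(p=0)
          -> return 0
        -> return 1
        rec(p=1)
        -> return 1
      -> return 2
      rec(p=2) -> return 1  (same call as traced above)
    -> return 3
    rec(p=3) -> return 2  (same call as traced above)
  -> return 5
  rec(p=4) -> return 3  (same call as traced above)
-> return 8

cnt is incremented once per call, so count the calls in each subtree. Let C(p) = number of calls made by rec(p).
C(0) = C(1) = 1 (base case, no recursion); C(p) = 1 + C(p - 1) + C(p - 2) otherwise.
C(2) = 1 + C(1) + C(0) = 1 + 1 + 1 = 3
C(3) = 1 + C(2) + C(1) = 1 + 3 + 1 = 5
C(4) = 1 + C(3) + C(2) = 1 + 5 + 3 = 9
C(5) = 1 + C(4) + C(3) = 1 + 9 + 5 = 15
C(6) = 1 + C(5) + C(4) = 1 + 15 + 9 = 25
cnt = C(6) = 25

Final answer: 25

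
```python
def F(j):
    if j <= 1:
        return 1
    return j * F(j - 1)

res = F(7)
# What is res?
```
Call trace:
F(j=7)
  F(j=6)
    F(j=5)
      F(j=4)
        F(j=3)
          F(j=2)
            F(j=1)
            -> return 1
          -> return 2
        -> return 6
      -> return 24
    -> return 120
  -> return 720
-> return 5040

Final answer: 5040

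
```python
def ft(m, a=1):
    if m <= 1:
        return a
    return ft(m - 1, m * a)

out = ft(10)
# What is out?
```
Call trace:
ft(m=10, a=1)
  ft(m=9, a=10)
    ft(m=8, a=90)
      ft(m=7, a=720)
        ft(m=6, a=5040)
          ft(m=5, a=30240)
            ft(m=4, a=151200)
              ft(m=3, a=604800)
                ft(m=2, a=1814400)
                  ft(m=1, a=3628800)
                  -> return 3628800
                -> return 3628800
              -> return 3628800
            -> return 3628800
          -> return 3628800
        -> return 3628800
      -> return 3628800
    -> return 3628800
  -> return 3628800
-> return 3628800

Final answer: 3628800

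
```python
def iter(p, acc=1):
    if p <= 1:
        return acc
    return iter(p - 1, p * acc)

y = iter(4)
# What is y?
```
Call trace:
iter(p=4, acc=1)
  iter(p=3, acc=4)
    iter(p=2, acc=12)
      iter(p=1, acc=24)
      -> return 24
    -> return 24
  -> return 24
-> return 24

Final answer: 24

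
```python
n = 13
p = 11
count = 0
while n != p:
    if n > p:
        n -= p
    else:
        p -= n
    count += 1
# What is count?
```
Trace:
  n=13
  n=13, p=11
  n=13, p=11, count=0
  n=2, p=11, count=1
  n=2, p=9, count=2
  n=2, p=7, count=3
  n=2, p=5, count=4
  n=2, p=3, count=5
  n=2, p=1, count=6
  n=1, p=1, count=7

Final answer: 7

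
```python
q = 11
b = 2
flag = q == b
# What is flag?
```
Trace:
  q=11
  q=11, b=2
  q=11, b=2, flag=False

Final answer: False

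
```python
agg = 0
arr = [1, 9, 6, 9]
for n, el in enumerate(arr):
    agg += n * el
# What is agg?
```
Trace:
  agg=0
  agg=0, n=0, el=1
  agg=9, n=1, el=9
  agg=21, n=2, el=6
  agg=48, n=3, el=9

Final answer: 48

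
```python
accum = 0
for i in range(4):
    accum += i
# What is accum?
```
Trace:
  accum=0
  accum=0, i=0
  accum=1, i=1
  accum=3, i=2
  accum=6, i=3

Final answer: 6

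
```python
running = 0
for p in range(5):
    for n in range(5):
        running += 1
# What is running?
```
Trace:
  running=0
  running=1, p=0, n=0
  running=2, p=0, n=1
  running=3, p=0, n=2
  running=4, p=0, n=3
  running=5, p=0, n=4
  running=6, p=1, n=0
  running=7, p=1, n=1
  running=8, p=1, n=2
  running=9, p=1, n=3
  running=10, p=1, n=4
  running=11, p=2, n=0
  running=12, p=2, n=1
  running=13, p=2, n=2
  running=14, p=2, n=3
  running=15, p=2, n=4
  running=16, p=3, n=0
  running=17, p=3, n=1
  running=18, p=3, n=2
  running=19, p=3, n=3
  running=20, p=3, n=4
  running=21, p=4, n=0
  running=22, p=4, n=1
  running=23, p=4, n=2
  running=24, p=4, n=3
  running=25, p=4, n=4

Final answer: 25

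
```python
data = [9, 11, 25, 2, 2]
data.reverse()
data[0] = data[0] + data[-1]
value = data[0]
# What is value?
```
Trace:
  data=[9, 11, 25, 2, 2]
  data=[2, 2, 25, 11, 9]
  data=[11, 2, 25, 11, 9]
  data=[11, 2, 25, 11, 9], value=11

Final answer: 11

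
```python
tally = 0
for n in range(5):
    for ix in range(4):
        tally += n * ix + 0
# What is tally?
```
Trace:
  tally=0
  tally=0, n=0, ix=0
  tally=0, n=0, ix=1
  tally=0, n=0, ix=2
  tally=0, n=0, ix=3
  tally=0, n=1, ix=0
  tally=1, n=1, ix=1
  tally=3, n=1, ix=2
  tally=6, n=1, ix=3
  tally=6, n=2, ix=0
  tally=8, n=2, ix=1
  tally=12, n=2, ix=2
  tally=18, n=2, ix=3
  tally=18, n=3, ix=0
  tally=21, n=3, ix=1
  tally=27, n=3, ix=2
  tally=36, n=3, ix=3
  tally=36, n=4, ix=0
  tally=40, n=4, ix=1
  tally=48, n=4, ix=2
  tally=60, n=4, ix=3

Final answer: 60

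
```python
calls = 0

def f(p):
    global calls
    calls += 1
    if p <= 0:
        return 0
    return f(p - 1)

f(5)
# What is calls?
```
Call trace:
f(p=5)
  f(p=4)
    f(p=3)
      f(p=2)
        f(p=1)
          f(p=0)
          -> return 0
        -> return 0
      -> return 0
    -> return 0
  -> return 0
-> return 0

calls is incremented once per call. f is entered once for each p = 5, 4, 3, 2, 1, 0 (the p <= 0 call returns without recursing), i.e. 5 + 1 calls.
calls = 6

Final answer: 6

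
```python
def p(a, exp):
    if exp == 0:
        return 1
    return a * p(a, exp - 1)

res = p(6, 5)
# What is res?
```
Call trace:
p(a=6, exp=5)
  p(a=6, exp=4)
    p(a=6, exp=3)
      p(a=6, exp=2)
        p(a=6, exp=1)
          p(a=6, exp=0)
          -> return 1
        -> return 6
      -> return 36
    -> return 216
  -> return 1296
-> return 7776

Final answer: 7776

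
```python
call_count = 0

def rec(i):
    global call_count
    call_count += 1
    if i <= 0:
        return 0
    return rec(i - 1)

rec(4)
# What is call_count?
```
Call trace:
rec(i=4)
  rec(i=3)
    rec(i=2)
      rec(i=1)
        rec(i=0)
        -> return 0
      -> return 0
    -> return 0
  -> return 0
-> return 0

call_count is incremented once per call. rec is entered once for each i = 4, 3, 2, 1, 0 (the i <= 0 call returns without recursing), i.e. 4 + 1 calls.
call_count = 5

Final answer: 5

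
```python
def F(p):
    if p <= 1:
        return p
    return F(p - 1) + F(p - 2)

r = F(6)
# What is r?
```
Call trace (a repeated sub-call is expanded the first time; later identical calls just restate its return value):
F(p=6)
  F(p=5)
    F(p=4)
      F(p=3)
        F(p=2)
          F(p=1)
          -> return 1
          F(p=0)
          -> return 0
        -> return 1
        F(p=1)
        -> return 1
      -> return 2
      F(p=2) -> return 1  (same call as traced above)
    -> return 3
    F(p=3) -> return 2  (same call as traced above)
  -> return 5
  F(p=4) -> return 3  (same call as traced above)
-> return 8

Final answer: 8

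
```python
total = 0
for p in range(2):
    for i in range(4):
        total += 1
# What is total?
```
Trace:
  total=0
  total=1, p=0, i=0
  total=2, p=0, i=1
  total=3, p=0, i=2
  total=4, p=0, i=3
  total=5, p=1, i=0
  total=6, p=1, i=1
  total=7, p=1, i=2
  total=8, p=1, i=3

Final answer: 8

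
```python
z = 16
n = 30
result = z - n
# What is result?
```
Trace:
  z=16
  z=16, n=30
  z=16, n=30, result=-14

Final answer: -14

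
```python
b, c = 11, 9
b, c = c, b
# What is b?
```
Trace:
  b=11, c=9
  b=9, c=11

Final answer: 9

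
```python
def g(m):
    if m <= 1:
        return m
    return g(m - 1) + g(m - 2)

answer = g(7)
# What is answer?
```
Call trace (a repeated sub-call is expanded the first time; later identical calls just restate its return value):
g(m=7)
  g(m=6)
    g(m=5)
      g(m=4)
        g(m=3)
          g(m=2)
            g(m=1)
            -> return 1
            g(m=0)
            -> return 0
          -> return 1
          g(m=1)
          -> return 1
        -> return 2
        g(m=2) -> return 1  (same call as traced above)
      -> return 3
      g(m=3) -> return 2  (same call as traced above)
    -> return 5
    g(m=4) -> return 3  (same call as traced above)
  -> return 8
  g(m=5) -> return 5  (same call as traced above)
-> return 13

Final answer: 13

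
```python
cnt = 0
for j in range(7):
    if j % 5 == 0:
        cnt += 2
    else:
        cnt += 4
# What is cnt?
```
Trace:
  cnt=0
  cnt=2, j=0
  cnt=6, j=1
  cnt=10, j=2
  cnt=14, j=3
  cnt=18, j=4
  cnt=20, j=5
  cnt=24, j=6

Final answer: 24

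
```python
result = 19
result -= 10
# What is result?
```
Trace:
  result=19
  result=9

Final answer: 9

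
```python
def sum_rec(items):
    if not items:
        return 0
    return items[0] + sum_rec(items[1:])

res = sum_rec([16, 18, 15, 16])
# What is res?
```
Call trace:
sum_rec(items=[16, 18, 15, 16])
  sum_rec(items=[18, 15, 16])
    sum_rec(items=[15, 16])
      sum_rec(items=[16])
        sum_rec(items=[])
        -> return 0
      -> return 16
    -> return 31
  -> return 49
-> return 65

Final answer: 65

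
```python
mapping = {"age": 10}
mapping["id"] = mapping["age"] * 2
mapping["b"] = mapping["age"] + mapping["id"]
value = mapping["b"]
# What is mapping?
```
Trace:
  mapping={'age': 10}
  mapping={'age': 10, 'id': 20}
  mapping={'age': 10, 'id': 20, 'b': 30}
  mapping={'age': 10, 'id': 20, 'b': 30}, value=30

Final answer: {'age': 10, 'id': 20, 'b': 30}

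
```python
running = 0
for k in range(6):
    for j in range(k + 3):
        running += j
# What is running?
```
Trace:
  running=0
  running=0, k=0, j=0
  running=1, k=0, j=1
  running=3, k=0, j=2
  running=3, k=1, j=0
  running=4, k=1, j=1
  running=6, k=1, j=2
  running=9, k=1, j=3
  running=9, k=2, j=0
  running=10, k=2, j=1
  running=12, k=2, j=2
  running=15, k=2, j=3
  running=19, k=2, j=4
  running=19, k=3, j=0
  running=20, k=3, j=1
  running=22, k=3, j=2
  running=25, k=3, j=3
  running=29, k=3, j=4
  running=34, k=3, j=5
  running=34, k=4, j=0
  running=35, k=4, j=1
  running=37, k=4, j=2
  running=40, k=4, j=3
  running=44, k=4, j=4
  running=49, k=4, j=5
  running=55, k=4, j=6
  running=55, k=5, j=0
  running=56, k=5, j=1
  running=58, k=5, j=2
  running=61, k=5, j=3
  running=65, k=5, j=4
  running=70, k=5, j=5
  running=76, k=5, j=6
  running=83, k=5, j=7

Final answer: 83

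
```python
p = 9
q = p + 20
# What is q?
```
Trace:
  p=9
  p=9, q=29

Final answer: 29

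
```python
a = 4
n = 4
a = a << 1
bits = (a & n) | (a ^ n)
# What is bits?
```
Trace:
  a=4
  a=4, n=4
  a=8, n=4
  a=8, n=4, bits=12

Final answer: 12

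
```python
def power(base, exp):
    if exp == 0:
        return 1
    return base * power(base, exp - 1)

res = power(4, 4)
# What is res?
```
Call trace:
power(base=4, exp=4)
  power(base=4, exp=3)
    power(base=4, exp=2)
      power(base=4, exp=1)
        power(base=4, exp=0)
        -> return 1
      -> return 4
    -> return 16
  -> return 64
-> return 256

Final answer: 256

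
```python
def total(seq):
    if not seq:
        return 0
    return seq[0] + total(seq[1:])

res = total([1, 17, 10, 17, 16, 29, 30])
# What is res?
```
Call trace:
total(seq=[1, 17, 10, 17, 16, 29, 30])
  total(seq=[17, 10, 17, 16, 29, 30])
    total(seq=[10, 17, 16, 29, 30])
      total(seq=[17, 16, 29, 30])
        total(seq=[16, 29, 30])
          total(seq=[29, 30])
            total(seq=[30])
              total(seq=[])
              -> return 0
            -> return 30
          -> return 59
        -> return 75
      -> return 92
    -> return 102
  -> return 119
-> return 120

Final answer: 120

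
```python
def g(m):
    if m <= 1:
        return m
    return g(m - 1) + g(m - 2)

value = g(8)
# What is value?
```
Call trace (a repeated sub-call is expanded the first time; later identical calls just restate its return value):
g(m=8)
  g(m=7)
    g(m=6)
      g(m=5)
        g(m=4)
          g(m=3)
            g(m=2)
              g(m=1)
              -> return 1
              g(m=0)
              -> return 0
            -> return 1
            g(m=1)
            -> return 1
          -> return 2
          g(m=2) -> return 1  (same call as traced above)
        -> return 3
        g(m=3) -> return 2  (same call as traced above)
      -> return 5
      g(m=4) -> return 3  (same call as traced above)
    -> return 8
    g(m=5) -> return 5  (same call as traced above)
  -> return 13
  g(m=6) -> return 8  (same call as traced above)
-> return 21

Final answer: 21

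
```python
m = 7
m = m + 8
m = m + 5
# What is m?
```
Trace:
  m=7
  m=15
  m=20

Final answer: 20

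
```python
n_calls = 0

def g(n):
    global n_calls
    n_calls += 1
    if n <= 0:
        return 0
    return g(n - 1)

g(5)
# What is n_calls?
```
Call trace:
g(n=5)
  g(n=4)
    g(n=3)
      g(n=2)
        g(n=1)
          g(n=0)
          -> return 0
        -> return 0
      -> return 0
    -> return 0
  -> return 0
-> return 0

n_calls is incremented once per call. g is entered once for each n = 5, 4, 3, 2, 1, 0 (the n <= 0 call returns without recursing), i.e. 5 + 1 calls.
n_calls = 6

Final answer: 6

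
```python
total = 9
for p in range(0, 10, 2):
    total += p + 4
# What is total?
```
Trace:
  total=9
  total=13, p=0
  total=19, p=2
  total=27, p=4
  total=37, p=6
  total=49, p=8

Final answer: 49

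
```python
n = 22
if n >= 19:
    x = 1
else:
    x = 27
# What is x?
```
Trace:
  n=22
  n=22, x=1

Final answer: 1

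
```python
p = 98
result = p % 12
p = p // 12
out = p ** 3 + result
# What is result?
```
Trace:
  p=98
  p=98, result=2
  p=8, result=2
  p=8, result=2, out=514

Final answer: 2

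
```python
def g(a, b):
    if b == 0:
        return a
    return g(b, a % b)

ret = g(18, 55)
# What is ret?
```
Call trace:
g(a=18, b=55)
  g(a=55, b=18)
    g(a=18, b=1)
      g(a=1, b=0)
      -> return 1
    -> return 1
  -> return 1
-> return 1

Final answer: 1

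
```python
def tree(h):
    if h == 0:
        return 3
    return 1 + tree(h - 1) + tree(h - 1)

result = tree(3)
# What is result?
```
Call trace (a repeated sub-call is expanded the first time; later identical calls just restate its return value):
tree(h=3)
  tree(h=2)
    tree(h=1)
      tree(h=0)
      -> return 3
      tree(h=0)
      -> return 3
    -> return 7
    tree(h=1) -> return 7  (same call as traced above)
  -> return 15
  tree(h=2) -> return 15  (same call as traced above)
-> return 31

Final answer: 31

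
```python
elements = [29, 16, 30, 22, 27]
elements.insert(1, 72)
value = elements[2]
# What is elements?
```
Trace:
  elements=[29, 16, 30, 22, 27]
  elements=[29, 72, 16, 30, 22, 27]
  elements=[29, 72, 16, 30, 22, 27], value=16

Final answer: [29, 72, 16, 30, 22, 27]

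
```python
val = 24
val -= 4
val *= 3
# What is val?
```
Trace:
  val=24
  val=20
  val=60

Final answer: 60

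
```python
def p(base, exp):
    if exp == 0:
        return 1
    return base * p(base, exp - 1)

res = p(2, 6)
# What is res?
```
Call trace:
p(base=2, exp=6)
  p(base=2, exp=5)
    p(base=2, exp=4)
      p(base=2, exp=3)
        p(base=2, exp=2)
          p(base=2, exp=1)
            p(base=2, exp=0)
            -> return 1
          -> return 2
        -> return 4
      -> return 8
    -> return 16
  -> return 32
-> return 64

Final answer: 64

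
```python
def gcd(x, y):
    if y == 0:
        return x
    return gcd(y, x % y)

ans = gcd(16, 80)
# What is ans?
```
Call trace:
gcd(x=16, y=80)
  gcd(x=80, y=16)
    gcd(x=16, y=0)
    -> return 16
  -> return 16
-> return 16

Final answer: 16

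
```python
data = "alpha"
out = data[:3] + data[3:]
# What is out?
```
Trace:
  data='alpha'
  data='alpha', out='alpha'

Final answer: 'alpha'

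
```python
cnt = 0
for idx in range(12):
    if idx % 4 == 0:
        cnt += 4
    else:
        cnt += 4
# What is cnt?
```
Trace:
  cnt=0
  cnt=4, idx=0
  cnt=8, idx=1
  cnt=12, idx=2
  cnt=16, idx=3
  cnt=20, idx=4
  cnt=24, idx=5
  cnt=28, idx=6
  cnt=32, idx=7
  cnt=36, idx=8
  cnt=40, idx=9
  cnt=44, idx=10
  cnt=48, idx=11

Final answer: 48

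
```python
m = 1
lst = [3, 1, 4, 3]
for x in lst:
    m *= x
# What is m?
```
Trace:
  m=1
  m=3, x=3
  m=3, x=1
  m=12, x=4
  m=36, x=3

Final answer: 36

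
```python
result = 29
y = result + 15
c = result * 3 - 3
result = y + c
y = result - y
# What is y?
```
Trace:
  result=29
  result=29, y=44
  result=29, y=44, c=84
  result=128, y=44, c=84
  result=128, y=84, c=84

Final answer: 84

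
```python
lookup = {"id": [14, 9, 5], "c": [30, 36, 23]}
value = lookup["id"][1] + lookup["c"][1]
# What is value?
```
Trace:
  lookup={'id': [14, 9, 5], 'c': [30, 36, 23]}
  lookup={'id': [14, 9, 5], 'c': [30, 36, 23]}, value=45

Final answer: 45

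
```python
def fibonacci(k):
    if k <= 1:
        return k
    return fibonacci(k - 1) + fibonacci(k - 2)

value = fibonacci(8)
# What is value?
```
Call trace (a repeated sub-call is expanded the first time; later identical calls just restate its return value):
fibonacci(k=8)
  fibonacci(k=7)
    fibonacci(k=6)
      fibonacci(k=5)
        fibonacci(k=4)
          fibonacci(k=3)
            fibonacci(k=2)
              fibonacci(k=1)
              -> return 1
              fibonacci(k=0)
              -> return 0
            -> return 1
            fibonacci(k=1)
            -> return 1
          -> return 2
          fibonacci(k=2) -> return 1  (same call as traced above)
        -> return 3
        fibonacci(k=3) -> return 2  (same call as traced above)
      -> return 5
      fibonacci(k=4) -> return 3  (same call as traced above)
    -> return 8
    fibonacci(k=5) -> return 5  (same call as traced above)
  -> return 13
  fibonacci(k=6) -> return 8  (same call as traced above)
-> return 21

Final answer: 21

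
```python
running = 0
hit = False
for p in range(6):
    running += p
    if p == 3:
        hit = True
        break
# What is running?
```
Trace:
  running=0
  running=0, hit=False
  running=0, hit=False, p=0
  running=1, hit=False, p=1
  running=3, hit=False, p=2
  running=6, hit=True, p=3

Final answer: 6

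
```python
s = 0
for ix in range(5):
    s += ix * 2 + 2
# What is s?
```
Trace:
  s=0
  s=2, ix=0
  s=6, ix=1
  s=12, ix=2
  s=20, ix=3
  s=30, ix=4

Final answer: 30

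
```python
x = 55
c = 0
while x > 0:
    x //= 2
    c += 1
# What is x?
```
Trace:
  x=55
  x=55, c=0
  x=27, c=1
  x=13, c=2
  x=6, c=3
  x=3, c=4
  x=1, c=5
  x=0, c=6

Final answer: 0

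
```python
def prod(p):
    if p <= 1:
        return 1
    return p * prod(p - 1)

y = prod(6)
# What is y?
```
Call trace:
prod(p=6)
  prod(p=5)
    prod(p=4)
      prod(p=3)
        prod(p=2)
          prod(p=1)
          -> return 1
        -> return 2
      -> return 6
    -> return 24
  -> return 120
-> return 720

Final answer: 720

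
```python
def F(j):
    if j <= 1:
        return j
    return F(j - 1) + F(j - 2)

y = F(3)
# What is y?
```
Call trace:
F(j=3)
  F(j=2)
    F(j=1)
    -> return 1
    F(j=0)
    -> return 0
  -> return 1
  F(j=1)
  -> return 1
-> return 2

Final answer: 2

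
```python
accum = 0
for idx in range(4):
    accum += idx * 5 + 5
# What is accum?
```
Trace:
  accum=0
  accum=5, idx=0
  accum=15, idx=1
  accum=30, idx=2
  accum=50, idx=3

Final answer: 50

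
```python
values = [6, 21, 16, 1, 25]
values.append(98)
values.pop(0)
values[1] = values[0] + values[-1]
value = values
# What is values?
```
Trace:
  values=[6, 21, 16, 1, 25]
  values=[6, 21, 16, 1, 25, 98]
  values=[21, 16, 1, 25, 98]
  values=[21, 119, 1, 25, 98]
  values=[21, 119, 1, 25, 98], value=[21, 119, 1, 25, 98]

Final answer: [21, 119, 1, 25, 98]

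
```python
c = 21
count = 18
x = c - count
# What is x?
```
Trace:
  c=21
  c=21, count=18
  c=21, count=18, x=3

Final answer: 3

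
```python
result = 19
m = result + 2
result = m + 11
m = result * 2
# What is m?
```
Trace:
  result=19
  result=19, m=21
  result=32, m=21
  result=32, m=64

Final answer: 64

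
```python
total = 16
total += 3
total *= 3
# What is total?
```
Trace:
  total=16
  total=19
  total=57

Final answer: 57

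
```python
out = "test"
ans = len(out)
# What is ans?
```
Trace:
  out='test'
  out='test', ans=4

Final answer: 4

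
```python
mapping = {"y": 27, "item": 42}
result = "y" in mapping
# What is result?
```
Trace:
  mapping={'y': 27, 'item': 42}
  mapping={'y': 27, 'item': 42}, result=True

Final answer: True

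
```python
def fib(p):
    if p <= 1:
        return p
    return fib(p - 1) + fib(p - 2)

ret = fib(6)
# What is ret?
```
Call trace (a repeated sub-call is expanded the first time; later identical calls just restate its return value):
fib(p=6)
  fib(p=5)
    fib(p=4)
      fib(p=3)
        fib(p=2)
          fib(p=1)
          -> return 1
          fib(p=0)
          -> return 0
        -> return 1
        fib(p=1)
        -> return 1
      -> return 2
      fib(p=2) -> return 1  (same call as traced above)
    -> return 3
    fib(p=3) -> return 2  (same call as traced above)
  -> return 5
  fib(p=4) -> return 3  (same call as traced above)
-> return 8

Final answer: 8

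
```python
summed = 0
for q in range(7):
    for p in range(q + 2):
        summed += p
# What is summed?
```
Trace:
  summed=0
  summed=0, q=0, p=0
  summed=1, q=0, p=1
  summed=1, q=1, p=0
  summed=2, q=1, p=1
  summed=4, q=1, p=2
  summed=4, q=2, p=0
  summed=5, q=2, p=1
  summed=7, q=2, p=2
  summed=10, q=2, p=3
  summed=10, q=3, p=0
  summed=11, q=3, p=1
  summed=13, q=3, p=2
  summed=16, q=3, p=3
  summed=20, q=3, p=4
  summed=20, q=4, p=0
  summed=21, q=4, p=1
  summed=23, q=4, p=2
  summed=26, q=4, p=3
  summed=30, q=4, p=4
  summed=35, q=4, p=5
  summed=35, q=5, p=0
  summed=36, q=5, p=1
  summed=38, q=5, p=2
  summed=41, q=5, p=3
  summed=45, q=5, p=4
  summed=50, q=5, p=5
  summed=56, q=5, p=6
  summed=56, q=6, p=0
  summed=57, q=6, p=1
  summed=59, q=6, p=2
  summed=62, q=6, p=3
  summed=66, q=6, p=4
  summed=71, q=6, p=5
  summed=77, q=6, p=6
  summed=84, q=6, p=7

Final answer: 84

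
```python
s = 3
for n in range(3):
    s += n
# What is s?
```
Trace:
  s=3
  s=3, n=0
  s=4, n=1
  s=6, n=2

Final answer: 6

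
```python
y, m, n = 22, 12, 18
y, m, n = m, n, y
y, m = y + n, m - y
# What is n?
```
Trace:
  y=22, m=12, n=18
  y=12, m=18, n=22
  y=34, m=6, n=22

Final answer: 22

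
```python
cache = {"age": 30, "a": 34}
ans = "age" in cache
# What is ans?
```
Trace:
  cache={'age': 30, 'a': 34}
  cache={'age': 30, 'a': 34}, ans=True

Final answer: True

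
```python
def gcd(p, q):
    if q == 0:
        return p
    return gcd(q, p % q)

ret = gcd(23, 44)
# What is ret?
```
Call trace:
gcd(p=23, q=44)
  gcd(p=44, q=23)
    gcd(p=23, q=21)
      gcd(p=21, q=2)
        gcd(p=2, q=1)
          gcd(p=1, q=0)
          -> return 1
        -> return 1
      -> return 1
    -> return 1
  -> return 1
-> return 1

Final answer: 1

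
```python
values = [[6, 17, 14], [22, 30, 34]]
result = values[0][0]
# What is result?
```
Trace:
  values=[[6, 17, 14], [22, 30, 34]]
  values=[[6, 17, 14], [22, 30, 34]], result=6

Final answer: 6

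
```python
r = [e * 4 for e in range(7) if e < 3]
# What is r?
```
Trace:
  e=0
  e=1
  e=2
  e=3
  e=4
  e=5
  e=6
  r=[0, 4, 8]

Final answer: [0, 4, 8]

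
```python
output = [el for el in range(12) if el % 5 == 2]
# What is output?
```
Trace:
  el=0
  el=1
  el=2
  el=3
  el=4
  el=5
  el=6
  el=7
  el=8
  el=9
  el=10
  el=11
  output=[2, 7]

Final answer: [2, 7]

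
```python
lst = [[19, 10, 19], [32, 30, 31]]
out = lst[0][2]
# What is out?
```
Trace:
  lst=[[19, 10, 19], [32, 30, 31]]
  lst=[[19, 10, 19], [32, 30, 31]], out=19

Final answer: 19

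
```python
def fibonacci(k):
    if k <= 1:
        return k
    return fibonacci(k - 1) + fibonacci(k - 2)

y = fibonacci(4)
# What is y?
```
Call trace (a repeated sub-call is expanded the first time; later identical calls just restate its return value):
fibonacci(k=4)
  fibonacci(k=3)
    fibonacci(k=2)
      fibonacci(k=1)
      -> return 1
      fibonacci(k=0)
      -> return 0
    -> return 1
    fibonacci(k=1)
    -> return 1
  -> return 2
  fibonacci(k=2) -> return 1  (same call as traced above)
-> return 3

Final answer: 3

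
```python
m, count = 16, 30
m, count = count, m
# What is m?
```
Trace:
  m=16, count=30
  m=30, count=16

Final answer: 30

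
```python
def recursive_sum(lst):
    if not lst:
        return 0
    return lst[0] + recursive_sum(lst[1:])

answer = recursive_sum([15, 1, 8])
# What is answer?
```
Call trace:
recursive_sum(lst=[15, 1, 8])
  recursive_sum(lst=[1, 8])
    recursive_sum(lst=[8])
      recursive_sum(lst=[])
      -> return 0
    -> return 8
  -> return 9
-> return 24

Final answer: 24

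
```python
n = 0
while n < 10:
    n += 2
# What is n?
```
Trace:
  n=0
  n=2
  n=4
  n=6
  n=8
  n=10

Final answer: 10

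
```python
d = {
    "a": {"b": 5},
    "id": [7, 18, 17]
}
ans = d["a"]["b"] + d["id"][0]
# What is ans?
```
Trace:
  d={'a': {'b': 5}, 'id': [7, 18, 17]}
  d={'a': {'b': 5}, 'id': [7, 18, 17]}, ans=12

Final answer: 12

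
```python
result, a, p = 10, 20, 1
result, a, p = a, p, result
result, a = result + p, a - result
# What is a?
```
Trace:
  result=10, a=20, p=1
  result=20, a=1, p=10
  result=30, a=-19, p=10

Final answer: -19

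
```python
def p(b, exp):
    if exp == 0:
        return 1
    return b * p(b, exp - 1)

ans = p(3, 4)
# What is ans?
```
Call trace:
p(b=3, exp=4)
  p(b=3, exp=3)
    p(b=3, exp=2)
      p(b=3, exp=1)
        p(b=3, exp=0)
        -> return 1
      -> return 3
    -> return 9
  -> return 27
-> return 81

Final answer: 81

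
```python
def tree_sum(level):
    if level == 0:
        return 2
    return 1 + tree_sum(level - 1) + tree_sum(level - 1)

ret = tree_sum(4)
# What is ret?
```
Call trace (a repeated sub-call is expanded the first time; later identical calls just restate its return value):
tree_sum(level=4)
  tree_sum(level=3)
    tree_sum(level=2)
      tree_sum(level=1)
        tree_sum(level=0)
        -> return 2
        tree_sum(level=0)
        -> return 2
      -> return 5
      tree_sum(level=1) -> return 5  (same call as traced above)
    -> return 11
    tree_sum(level=2) -> return 11  (same call as traced above)
  -> return 23
  tree_sum(level=3) -> return 23  (same call as traced above)
-> return 47

Final answer: 47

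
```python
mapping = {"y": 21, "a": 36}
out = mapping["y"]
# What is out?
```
Trace:
  mapping={'y': 21, 'a': 36}
  mapping={'y': 21, 'a': 36}, out=21

Final answer: 21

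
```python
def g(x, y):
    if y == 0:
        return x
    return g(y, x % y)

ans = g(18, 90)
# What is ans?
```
Call trace:
g(x=18, y=90)
  g(x=90, y=18)
    g(x=18, y=0)
    -> return 18
  -> return 18
-> return 18

Final answer: 18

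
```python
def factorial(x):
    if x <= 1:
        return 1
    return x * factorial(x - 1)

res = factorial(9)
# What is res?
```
Call trace:
factorial(x=9)
  factorial(x=8)
    factorial(x=7)
      factorial(x=6)
        factorial(x=5)
          factorial(x=4)
            factorial(x=3)
              factorial(x=2)
                factorial(x=1)
                -> return 1
              -> return 2
            -> return 6
          -> return 24
        -> return 120
      -> return 720
    -> return 5040
  -> return 40320
-> return 362880

Final answer: 362880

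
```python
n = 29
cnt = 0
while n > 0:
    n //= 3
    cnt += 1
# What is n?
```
Trace:
  n=29
  n=29, cnt=0
  n=9, cnt=1
  n=3, cnt=2
  n=1, cnt=3
  n=0, cnt=4

Final answer: 0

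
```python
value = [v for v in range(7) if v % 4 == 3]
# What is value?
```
Trace:
  v=0
  v=1
  v=2
  v=3
  v=4
  v=5
  v=6
  value=[3]

Final answer: [3]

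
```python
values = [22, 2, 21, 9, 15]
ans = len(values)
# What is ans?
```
Trace:
  values=[22, 2, 21, 9, 15]
  values=[22, 2, 21, 9, 15], ans=5

Final answer: 5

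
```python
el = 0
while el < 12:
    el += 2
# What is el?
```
Trace:
  el=0
  el=2
  el=4
  el=6
  el=8
  el=10
  el=12

Final answer: 12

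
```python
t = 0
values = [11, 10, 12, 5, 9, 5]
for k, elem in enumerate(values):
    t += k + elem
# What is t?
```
Trace:
  t=0
  t=11, k=0, elem=11
  t=22, k=1, elem=10
  t=36, k=2, elem=12
  t=44, k=3, elem=5
  t=57, k=4, elem=9
  t=67, k=5, elem=5

Final answer: 67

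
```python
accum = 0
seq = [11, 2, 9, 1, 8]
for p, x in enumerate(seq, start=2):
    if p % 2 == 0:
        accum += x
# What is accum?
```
Trace:
  accum=0
  accum=11, p=2, x=11
  accum=11, p=3, x=2
  accum=20, p=4, x=9
  accum=20, p=5, x=1
  accum=28, p=6, x=8

Final answer: 28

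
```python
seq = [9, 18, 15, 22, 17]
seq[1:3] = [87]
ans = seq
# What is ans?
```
Trace:
  seq=[9, 18, 15, 22, 17]
  seq=[9, 87, 22, 17]
  seq=[9, 87, 22, 17], ans=[9, 87, 22, 17]

Final answer: [9, 87, 22, 17]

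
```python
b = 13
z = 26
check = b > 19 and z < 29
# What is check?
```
Trace:
  b=13
  b=13, z=26
  b=13, z=26, check=False

Final answer: False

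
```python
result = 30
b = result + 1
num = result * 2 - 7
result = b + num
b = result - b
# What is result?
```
Trace:
  result=30
  result=30, b=31
  result=30, b=31, num=53
  result=84, b=31, num=53
  result=84, b=53, num=53

Final answer: 84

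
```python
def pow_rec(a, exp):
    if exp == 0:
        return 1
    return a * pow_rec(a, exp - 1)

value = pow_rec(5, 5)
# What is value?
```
Call trace:
pow_rec(a=5, exp=5)
  pow_rec(a=5, exp=4)
    pow_rec(a=5, exp=3)
      pow_rec(a=5, exp=2)
        pow_rec(a=5, exp=1)
          pow_rec(a=5, exp=0)
          -> return 1
        -> return 5
      -> return 25
    -> return 125
  -> return 625
-> return 3125

Final answer: 3125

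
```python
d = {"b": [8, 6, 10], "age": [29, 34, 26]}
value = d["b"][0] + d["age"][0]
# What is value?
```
Trace:
  d={'b': [8, 6, 10], 'age': [29, 34, 26]}
  d={'b': [8, 6, 10], 'age': [29, 34, 26]}, value=37

Final answer: 37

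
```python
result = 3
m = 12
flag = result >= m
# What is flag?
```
Trace:
  result=3
  result=3, m=12
  result=3, m=12, flag=False

Final answer: False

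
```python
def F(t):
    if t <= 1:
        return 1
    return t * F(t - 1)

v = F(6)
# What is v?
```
Call trace:
F(t=6)
  F(t=5)
    F(t=4)
      F(t=3)
        F(t=2)
          F(t=1)
          -> return 1
        -> return 2
      -> return 6
    -> return 24
  -> return 120
-> return 720

Final answer: 720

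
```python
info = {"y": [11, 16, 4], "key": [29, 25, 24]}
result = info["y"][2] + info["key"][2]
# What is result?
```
Trace:
  info={'y': [11, 16, 4], 'key': [29, 25, 24]}
  info={'y': [11, 16, 4], 'key': [29, 25, 24]}, result=28

Final answer: 28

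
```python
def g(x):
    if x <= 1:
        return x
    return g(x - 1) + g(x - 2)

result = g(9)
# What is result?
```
Call trace (a repeated sub-call is expanded the first time; later identical calls just restate its return value):
g(x=9)
  g(x=8)
    g(x=7)
      g(x=6)
        g(x=5)
          g(x=4)
            g(x=3)
              g(x=2)
                g(x=1)
                -> return 1
                g(x=0)
                -> return 0
              -> return 1
              g(x=1)
              -> return 1
            -> return 2
            g(x=2) -> return 1  (same call as traced above)
          -> return 3
          g(x=3) -> return 2  (same call as traced above)
        -> return 5
        g(x=4) -> return 3  (same call as traced above)
      -> return 8
      g(x=5) -> return 5  (same call as traced above)
    -> return 13
    g(x=6) -> return 8  (same call as traced above)
  -> return 21
  g(x=7) -> return 13  (same call as traced above)
-> return 34

Final answer: 34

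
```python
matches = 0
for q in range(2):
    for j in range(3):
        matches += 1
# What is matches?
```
Trace:
  matches=0
  matches=1, q=0, j=0
  matches=2, q=0, j=1
  matches=3, q=0, j=2
  matches=4, q=1, j=0
  matches=5, q=1, j=1
  matches=6, q=1, j=2

Final answer: 6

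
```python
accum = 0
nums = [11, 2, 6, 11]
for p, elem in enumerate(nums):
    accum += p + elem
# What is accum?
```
Trace:
  accum=0
  accum=11, p=0, elem=11
  accum=14, p=1, elem=2
  accum=22, p=2, elem=6
  accum=36, p=3, elem=11

Final answer: 36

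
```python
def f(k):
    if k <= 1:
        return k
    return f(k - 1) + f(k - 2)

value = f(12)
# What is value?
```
Call trace (a repeated sub-call is expanded the first time; later identical calls just restate its return value):
f(k=12)
  f(k=11)
    f(k=10)
      f(k=9)
        f(k=8)
          f(k=7)
            f(k=6)
              f(k=5)
                f(k=4)
                  f(k=3)
                    f(k=2)
                      f(k=1)
                      -> return 1
                      f(k=0)
                      -> return 0
                    -> return 1
                    f(k=1)
                    -> return 1
                  -> return 2
                  f(k=2) -> return 1  (same call as traced above)
                -> return 3
                f(k=3) -> return 2  (same call as traced above)
              -> return 5
              f(k=4) -> return 3  (same call as traced above)
            -> return 8
            f(k=5) -> return 5  (same call as traced above)
          -> return 13
          f(k=6) -> return 8  (same call as traced above)
        -> return 21
        f(k=7) -> return 13  (same call as traced above)
      -> return 34
      f(k=8) -> return 21  (same call as traced above)
    -> return 55
    f(k=9) -> return 34  (same call as traced above)
  -> return 89
  f(k=10) -> return 55  (same call as traced above)
-> return 144

Final answer: 144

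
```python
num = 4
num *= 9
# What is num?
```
Trace:
  num=4
  num=36

Final answer: 36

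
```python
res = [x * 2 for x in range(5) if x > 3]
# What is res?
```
Trace:
  x=0
  x=1
  x=2
  x=3
  x=4
  res=[8]

Final answer: [8]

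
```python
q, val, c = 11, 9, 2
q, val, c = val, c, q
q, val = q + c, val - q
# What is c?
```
Trace:
  q=11, val=9, c=2
  q=9, val=2, c=11
  q=20, val=-7, c=11

Final answer: 11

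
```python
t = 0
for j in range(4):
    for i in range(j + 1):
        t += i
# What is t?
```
Trace:
  t=0
  t=0, j=0, i=0
  t=0, j=1, i=0
  t=1, j=1, i=1
  t=1, j=2, i=0
  t=2, j=2, i=1
  t=4, j=2, i=2
  t=4, j=3, i=0
  t=5, j=3, i=1
  t=7, j=3, i=2
  t=10, j=3, i=3

Final answer: 10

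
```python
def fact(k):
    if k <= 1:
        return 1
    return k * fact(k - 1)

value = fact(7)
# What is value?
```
Call trace:
fact(k=7)
  fact(k=6)
    fact(k=5)
      fact(k=4)
        fact(k=3)
          fact(k=2)
            fact(k=1)
            -> return 1
          -> return 2
        -> return 6
      -> return 24
    -> return 120
  -> return 720
-> return 5040

Final answer: 5040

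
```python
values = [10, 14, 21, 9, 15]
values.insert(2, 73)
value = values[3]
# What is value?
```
Trace:
  values=[10, 14, 21, 9, 15]
  values=[10, 14, 73, 21, 9, 15]
  values=[10, 14, 73, 21, 9, 15], value=21

Final answer: 21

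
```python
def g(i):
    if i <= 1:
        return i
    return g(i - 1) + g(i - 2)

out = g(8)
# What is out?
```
Call trace (a repeated sub-call is expanded the first time; later identical calls just restate its return value):
g(i=8)
  g(i=7)
    g(i=6)
      g(i=5)
        g(i=4)
          g(i=3)
            g(i=2)
              g(i=1)
              -> return 1
              g(i=0)
              -> return 0
            -> return 1
            g(i=1)
            -> return 1
          -> return 2
          g(i=2) -> return 1  (same call as traced above)
        -> return 3
        g(i=3) -> return 2  (same call as traced above)
      -> return 5
      g(i=4) -> return 3  (same call as traced above)
    -> return 8
    g(i=5) -> return 5  (same call as traced above)
  -> return 13
  g(i=6) -> return 8  (same call as traced above)
-> return 21

Final answer: 21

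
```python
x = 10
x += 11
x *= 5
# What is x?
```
Trace:
  x=10
  x=21
  x=105

Final answer: 105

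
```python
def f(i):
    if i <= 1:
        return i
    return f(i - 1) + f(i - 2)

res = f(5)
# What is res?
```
Call trace (a repeated sub-call is expanded the first time; later identical calls just restate its return value):
f(i=5)
  f(i=4)
    f(i=3)
      f(i=2)
        f(i=1)
        -> return 1
        f(i=0)
        -> return 0
      -> return 1
      f(i=1)
      -> return 1
    -> return 2
    f(i=2) -> return 1  (same call as traced above)
  -> return 3
  f(i=3) -> return 2  (same call as traced above)
-> return 5

Final answer: 5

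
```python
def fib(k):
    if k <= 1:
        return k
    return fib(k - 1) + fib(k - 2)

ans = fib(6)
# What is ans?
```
Call trace (a repeated sub-call is expanded the first time; later identical calls just restate its return value):
fib(k=6)
  fib(k=5)
    fib(k=4)
      fib(k=3)
        fib(k=2)
          fib(k=1)
          -> return 1
          fib(k=0)
          -> return 0
        -> return 1
        fib(k=1)
        -> return 1
      -> return 2
      fib(k=2) -> return 1  (same call as traced above)
    -> return 3
    fib(k=3) -> return 2  (same call as traced above)
  -> return 5
  fib(k=4) -> return 3  (same call as traced above)
-> return 8

Final answer: 8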